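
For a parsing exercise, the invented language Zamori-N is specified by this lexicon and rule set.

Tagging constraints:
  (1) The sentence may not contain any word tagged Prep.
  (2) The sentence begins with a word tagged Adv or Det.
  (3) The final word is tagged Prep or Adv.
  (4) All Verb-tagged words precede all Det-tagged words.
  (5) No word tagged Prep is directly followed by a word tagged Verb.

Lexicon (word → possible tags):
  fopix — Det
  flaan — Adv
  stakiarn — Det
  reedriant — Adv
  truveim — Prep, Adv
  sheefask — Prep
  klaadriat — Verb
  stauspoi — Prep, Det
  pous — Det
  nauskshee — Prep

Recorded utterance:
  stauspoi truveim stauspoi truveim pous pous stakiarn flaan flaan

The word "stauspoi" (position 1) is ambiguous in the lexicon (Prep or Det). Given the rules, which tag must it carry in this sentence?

Det

Candidates per position — 1:stauspoi {Prep,Det}; 2:truveim {Prep,Adv}; 3:stauspoi {Prep,Det}; 4:truveim {Prep,Adv}; 5:pous {Det}; 6:pous {Det}; 7:stakiarn {Det}; 8:flaan {Adv}; 9:flaan {Adv}.
Word 1 cannot be Prep — rule 1 would then fail for every completion. It is Det.
Word 2 cannot be Prep — rule 1 would then fail for every completion. It is Adv.
Word 3 cannot be Prep — rule 1 would then fail for every completion. It is Det.
Word 4 cannot be Prep — rule 1 would then fail for every completion. It is Adv.
The only consistent sequence is: Det Adv Det Adv Det Det Det Adv Adv.
Verifying each rule — rule 1 holds; rule 2 holds; rule 3 holds; rule 4 holds; rule 5 holds.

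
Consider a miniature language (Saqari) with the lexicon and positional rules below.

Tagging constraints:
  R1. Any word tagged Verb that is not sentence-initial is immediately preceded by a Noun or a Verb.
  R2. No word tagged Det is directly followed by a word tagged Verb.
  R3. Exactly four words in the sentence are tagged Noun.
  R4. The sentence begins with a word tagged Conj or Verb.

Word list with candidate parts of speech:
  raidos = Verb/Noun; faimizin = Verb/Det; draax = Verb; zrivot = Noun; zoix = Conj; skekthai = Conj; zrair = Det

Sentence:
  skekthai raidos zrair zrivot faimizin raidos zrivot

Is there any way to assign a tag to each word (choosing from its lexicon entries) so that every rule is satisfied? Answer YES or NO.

YES

Candidates per position — 1:skekthai {Conj}; 2:raidos {Verb,Noun}; 3:zrair {Det}; 4:zrivot {Noun}; 5:faimizin {Verb,Det}; 6:raidos {Verb,Noun}; 7:zrivot {Noun}.
One satisfying assignment: Conj Noun Det Noun Verb Noun Noun.
Check: rule 1 holds; rule 2 holds; rule 3 holds; rule 4 holds.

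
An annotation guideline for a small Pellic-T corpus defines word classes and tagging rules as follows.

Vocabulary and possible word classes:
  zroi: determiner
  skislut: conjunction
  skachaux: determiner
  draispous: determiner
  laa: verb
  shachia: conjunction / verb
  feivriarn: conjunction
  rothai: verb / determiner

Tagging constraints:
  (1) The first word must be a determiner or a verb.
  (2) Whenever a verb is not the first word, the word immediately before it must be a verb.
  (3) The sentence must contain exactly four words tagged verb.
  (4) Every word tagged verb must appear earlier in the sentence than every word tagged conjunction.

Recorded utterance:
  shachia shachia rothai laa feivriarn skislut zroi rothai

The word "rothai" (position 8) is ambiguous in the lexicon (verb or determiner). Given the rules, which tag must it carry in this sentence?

Candidates per position — 1:shachia {conjunction,verb}; 2:shachia {conjunction,verb}; 3:rothai {verb,determiner}; 4:laa {verb}; 5:feivriarn {conjunction}; 6:skislut {conjunction}; 7:zroi {determiner}; 8:rothai {verb,determiner}.
If word 1 were conjunction, no tagging could satisfy rule 1; so word 1 is verb.
If word 2 were conjunction, no tagging could satisfy rule 2; so word 2 is verb.
If word 3 were determiner, no tagging could satisfy rule 2; so word 3 is verb.
If word 8 were verb, no tagging could satisfy rule 2; so word 8 is determiner.
The only consistent sequence is: verb verb verb verb conjunction conjunction determiner determiner.
Checking: rule 1 satisfied; rule 2 satisfied; rule 3 satisfied; rule 4 satisfied.

determiner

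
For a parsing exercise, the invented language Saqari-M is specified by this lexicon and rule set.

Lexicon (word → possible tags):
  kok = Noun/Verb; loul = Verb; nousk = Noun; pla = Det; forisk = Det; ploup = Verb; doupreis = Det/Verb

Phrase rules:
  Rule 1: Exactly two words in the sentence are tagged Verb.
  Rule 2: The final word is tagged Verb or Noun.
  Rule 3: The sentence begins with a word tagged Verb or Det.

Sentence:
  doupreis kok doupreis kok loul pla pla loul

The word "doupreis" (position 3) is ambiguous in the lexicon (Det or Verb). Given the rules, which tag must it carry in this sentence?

Candidates per position — 1:doupreis {Det,Verb}; 2:kok {Noun,Verb}; 3:doupreis {Det,Verb}; 4:kok {Noun,Verb}; 5:loul {Verb}; 6:pla {Det}; 7:pla {Det}; 8:loul {Verb}.
If word 1 were Verb, no tagging could satisfy rule 1; so word 1 is Det.
If word 2 were Verb, no tagging could satisfy rule 1; so word 2 is Noun.
If word 3 were Verb, no tagging could satisfy rule 1; so word 3 is Det.
If word 4 were Verb, no tagging could satisfy rule 1; so word 4 is Noun.
So the tagging must be: Det Noun Det Noun Verb Det Det Verb.
Checking: rule 1 ok; rule 2 ok; rule 3 ok.

Det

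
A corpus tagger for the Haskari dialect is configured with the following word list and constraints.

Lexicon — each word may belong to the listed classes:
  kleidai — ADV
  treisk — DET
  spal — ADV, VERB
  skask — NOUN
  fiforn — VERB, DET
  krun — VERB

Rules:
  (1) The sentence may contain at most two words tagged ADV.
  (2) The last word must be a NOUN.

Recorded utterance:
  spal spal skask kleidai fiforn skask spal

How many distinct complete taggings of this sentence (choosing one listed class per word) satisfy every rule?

Candidates per position — 1:spal {ADV,VERB}; 2:spal {ADV,VERB}; 3:skask {NOUN}; 4:kleidai {ADV}; 5:fiforn {VERB,DET}; 6:skask {NOUN}; 7:spal {ADV,VERB}.
There are 16 candidate sequences in total.
Rule 2 cannot be satisfied by any choice of tags from the lexicon.
So there is no consistent tagging.
Count = 0.

0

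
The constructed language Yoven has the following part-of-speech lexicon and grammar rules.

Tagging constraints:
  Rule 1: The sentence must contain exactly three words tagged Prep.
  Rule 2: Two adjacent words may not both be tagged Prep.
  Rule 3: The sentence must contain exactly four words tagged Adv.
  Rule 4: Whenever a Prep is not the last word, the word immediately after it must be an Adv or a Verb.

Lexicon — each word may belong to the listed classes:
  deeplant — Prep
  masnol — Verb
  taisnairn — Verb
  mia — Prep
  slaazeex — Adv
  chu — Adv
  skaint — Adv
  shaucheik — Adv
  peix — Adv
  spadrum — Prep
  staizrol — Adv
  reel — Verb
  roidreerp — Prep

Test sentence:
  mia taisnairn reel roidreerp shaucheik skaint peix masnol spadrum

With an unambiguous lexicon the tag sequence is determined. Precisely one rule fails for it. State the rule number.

Fixed tagging: Prep Verb Verb Prep Adv Adv Adv Verb Prep.
Applying the rules: R1 ✓, R2 ✓, R3 ✗, R4 ✓.
Only rule 3 fails.

3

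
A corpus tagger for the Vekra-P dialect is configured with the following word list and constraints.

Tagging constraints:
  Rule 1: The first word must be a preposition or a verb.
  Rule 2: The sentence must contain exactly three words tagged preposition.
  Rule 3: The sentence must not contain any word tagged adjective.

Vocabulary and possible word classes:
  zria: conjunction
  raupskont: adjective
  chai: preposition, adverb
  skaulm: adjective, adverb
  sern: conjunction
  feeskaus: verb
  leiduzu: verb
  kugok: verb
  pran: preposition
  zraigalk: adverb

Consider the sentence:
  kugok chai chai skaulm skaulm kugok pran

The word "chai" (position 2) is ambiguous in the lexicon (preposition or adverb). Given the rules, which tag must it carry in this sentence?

Candidates per position — 1:kugok {verb}; 2:chai {preposition,adverb}; 3:chai {preposition,adverb}; 4:skaulm {adjective,adverb}; 5:skaulm {adjective,adverb}; 6:kugok {verb}; 7:pran {preposition}.
Position 2: tagging it adverb would leave rule 2 unsatisfiable, so it must be preposition.
Position 3: tagging it adverb would leave rule 2 unsatisfiable, so it must be preposition.
Position 4: tagging it adjective would leave rule 3 unsatisfiable, so it must be adverb.
Position 5: tagging it adjective would leave rule 3 unsatisfiable, so it must be adverb.
The unique satisfying tagging is: verb preposition preposition adverb adverb verb preposition.
Checking: rule 1 holds; rule 2 holds; rule 3 holds.

preposition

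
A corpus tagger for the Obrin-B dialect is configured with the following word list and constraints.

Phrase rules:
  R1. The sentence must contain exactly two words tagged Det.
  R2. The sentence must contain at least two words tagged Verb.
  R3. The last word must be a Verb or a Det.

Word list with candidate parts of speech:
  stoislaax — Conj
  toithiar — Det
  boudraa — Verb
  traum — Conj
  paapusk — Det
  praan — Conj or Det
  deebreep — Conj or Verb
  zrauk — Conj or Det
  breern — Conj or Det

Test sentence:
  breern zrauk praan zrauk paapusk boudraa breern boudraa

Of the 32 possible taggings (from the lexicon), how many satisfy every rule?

Candidates per position — 1:breern {Conj,Det}; 2:zrauk {Conj,Det}; 3:praan {Conj,Det}; 4:zrauk {Conj,Det}; 5:paapusk {Det}; 6:boudraa {Verb}; 7:breern {Conj,Det}; 8:boudraa {Verb}.
There are 32 candidate sequences in total.
The sequences that satisfy every rule: Conj Conj Conj Conj Det Verb Det Verb; Conj Conj Conj Det Det Verb Conj Verb; Conj Conj Det Conj Det Verb Conj Verb; Conj Det Conj Conj Det Verb Conj Verb; Det Conj Conj Conj Det Verb Conj Verb.
Count = 5.

5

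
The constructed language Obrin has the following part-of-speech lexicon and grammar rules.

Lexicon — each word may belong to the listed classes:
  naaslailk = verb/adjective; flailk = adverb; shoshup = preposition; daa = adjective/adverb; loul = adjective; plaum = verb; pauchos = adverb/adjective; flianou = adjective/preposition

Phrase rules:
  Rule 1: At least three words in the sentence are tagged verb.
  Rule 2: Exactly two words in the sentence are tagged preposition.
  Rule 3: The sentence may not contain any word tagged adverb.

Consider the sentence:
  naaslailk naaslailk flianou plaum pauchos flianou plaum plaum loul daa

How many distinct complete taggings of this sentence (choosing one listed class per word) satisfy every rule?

4

Candidates per position — 1:naaslailk {verb,adjective}; 2:naaslailk {verb,adjective}; 3:flianou {adjective,preposition}; 4:plaum {verb}; 5:pauchos {adverb,adjective}; 6:flianou {adjective,preposition}; 7:plaum {verb}; 8:plaum {verb}; 9:loul {adjective}; 10:daa {adjective,adverb}.
There are 64 candidate sequences in total.
The sequences that satisfy every rule: verb verb preposition verb adjective preposition verb verb adjective adjective; verb adjective preposition verb adjective preposition verb verb adjective adjective; adjective verb preposition verb adjective preposition verb verb adjective adjective; adjective adjective preposition verb adjective preposition verb verb adjective adjective.
Count = 4.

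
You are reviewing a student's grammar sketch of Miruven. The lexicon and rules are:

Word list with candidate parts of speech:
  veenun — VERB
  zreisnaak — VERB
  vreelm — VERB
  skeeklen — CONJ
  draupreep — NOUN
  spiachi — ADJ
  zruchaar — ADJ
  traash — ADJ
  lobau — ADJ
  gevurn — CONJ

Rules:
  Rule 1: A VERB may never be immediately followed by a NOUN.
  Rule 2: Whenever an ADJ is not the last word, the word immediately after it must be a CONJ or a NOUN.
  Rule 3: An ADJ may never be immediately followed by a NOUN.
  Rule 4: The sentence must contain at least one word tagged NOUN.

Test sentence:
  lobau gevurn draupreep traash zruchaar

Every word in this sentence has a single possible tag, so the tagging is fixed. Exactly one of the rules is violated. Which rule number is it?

2

Fixed tagging: ADJ CONJ NOUN ADJ ADJ.
Applying the rules: R1 ok, R2 fails, R3 ok, R4 ok.
Only rule 2 fails.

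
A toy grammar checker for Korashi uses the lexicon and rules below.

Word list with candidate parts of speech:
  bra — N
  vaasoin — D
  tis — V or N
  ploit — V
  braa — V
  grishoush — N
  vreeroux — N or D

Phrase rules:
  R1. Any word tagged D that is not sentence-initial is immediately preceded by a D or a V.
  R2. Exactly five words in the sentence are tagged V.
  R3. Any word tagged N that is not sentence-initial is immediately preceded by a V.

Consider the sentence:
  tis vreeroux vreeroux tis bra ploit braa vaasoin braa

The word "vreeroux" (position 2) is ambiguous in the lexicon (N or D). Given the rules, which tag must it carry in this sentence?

D

Candidates per position — 1:tis {V,N}; 2:vreeroux {N,D}; 3:vreeroux {N,D}; 4:tis {V,N}; 5:bra {N}; 6:ploit {V}; 7:braa {V}; 8:vaasoin {D}; 9:braa {V}.
Word 1 cannot be N — rule 2 would then fail for every completion. It is V.
Word 3 cannot be N — rule 3 would then fail for every completion. It is D.
Word 4 cannot be N — rule 2 would then fail for every completion. It is V.
Word 2 cannot be N — rule 1 would then fail for every completion. It is D.
So the tagging must be: V D D V N V V D V.
Verifying each rule — rule 1 satisfied; rule 2 satisfied; rule 3 satisfied.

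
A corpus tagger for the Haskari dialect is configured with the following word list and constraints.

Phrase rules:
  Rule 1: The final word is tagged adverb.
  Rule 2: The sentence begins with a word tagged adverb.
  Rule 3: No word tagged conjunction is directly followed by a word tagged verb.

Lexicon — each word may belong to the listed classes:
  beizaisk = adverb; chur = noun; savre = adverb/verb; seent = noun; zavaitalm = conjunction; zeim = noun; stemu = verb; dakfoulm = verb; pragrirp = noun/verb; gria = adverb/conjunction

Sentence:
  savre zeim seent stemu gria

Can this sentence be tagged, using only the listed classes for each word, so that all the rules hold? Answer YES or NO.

YES

Candidates per position — 1:savre {adverb,verb}; 2:zeim {noun}; 3:seent {noun}; 4:stemu {verb}; 5:gria {adverb,conjunction}.
One satisfying assignment: adverb noun noun verb adverb.
Rule-by-rule: rule 1 ok; rule 2 ok; rule 3 ok.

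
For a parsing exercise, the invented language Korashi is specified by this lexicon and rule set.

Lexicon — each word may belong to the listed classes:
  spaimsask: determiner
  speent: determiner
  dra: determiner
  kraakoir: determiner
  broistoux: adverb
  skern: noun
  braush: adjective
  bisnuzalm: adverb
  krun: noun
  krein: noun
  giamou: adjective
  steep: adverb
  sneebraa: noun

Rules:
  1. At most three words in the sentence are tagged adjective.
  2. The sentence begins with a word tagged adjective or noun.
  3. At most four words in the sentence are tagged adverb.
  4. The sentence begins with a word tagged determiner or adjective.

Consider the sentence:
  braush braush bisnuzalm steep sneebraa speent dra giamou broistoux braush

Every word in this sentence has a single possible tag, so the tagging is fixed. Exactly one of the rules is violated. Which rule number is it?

1

Fixed tagging: adjective adjective adverb adverb noun determiner determiner adjective adverb adjective.
Applying the rules: R1 ✗, R2 ✓, R3 ✓, R4 ✓.
Only rule 1 fails.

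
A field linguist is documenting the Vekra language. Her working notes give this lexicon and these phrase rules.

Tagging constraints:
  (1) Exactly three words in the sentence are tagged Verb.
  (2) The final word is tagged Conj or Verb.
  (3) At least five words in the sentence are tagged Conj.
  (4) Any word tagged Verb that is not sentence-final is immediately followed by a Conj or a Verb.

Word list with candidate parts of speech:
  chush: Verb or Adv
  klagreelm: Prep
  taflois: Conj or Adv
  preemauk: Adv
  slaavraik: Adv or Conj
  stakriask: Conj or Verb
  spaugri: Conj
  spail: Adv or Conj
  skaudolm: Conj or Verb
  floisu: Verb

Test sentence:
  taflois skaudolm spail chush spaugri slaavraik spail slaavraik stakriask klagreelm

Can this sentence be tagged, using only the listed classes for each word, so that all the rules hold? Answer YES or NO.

Candidates per position — 1:taflois {Conj,Adv}; 2:skaudolm {Conj,Verb}; 3:spail {Adv,Conj}; 4:chush {Verb,Adv}; 5:spaugri {Conj}; 6:slaavraik {Adv,Conj}; 7:spail {Adv,Conj}; 8:slaavraik {Adv,Conj}; 9:stakriask {Conj,Verb}; 10:klagreelm {Prep}.
Rule 2 cannot be satisfied by any choice of tags from the lexicon.
So there is no consistent tagging.

NO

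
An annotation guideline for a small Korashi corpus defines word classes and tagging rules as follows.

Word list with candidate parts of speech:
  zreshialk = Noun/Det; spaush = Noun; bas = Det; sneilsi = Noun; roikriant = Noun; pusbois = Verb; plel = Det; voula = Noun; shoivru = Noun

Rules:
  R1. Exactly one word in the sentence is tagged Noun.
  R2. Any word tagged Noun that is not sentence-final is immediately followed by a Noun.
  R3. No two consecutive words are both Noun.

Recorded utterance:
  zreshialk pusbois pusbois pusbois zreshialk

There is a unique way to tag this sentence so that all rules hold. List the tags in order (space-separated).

Candidates per position — 1:zreshialk {Noun,Det}; 2:pusbois {Verb}; 3:pusbois {Verb}; 4:pusbois {Verb}; 5:zreshialk {Noun,Det}.
At position 1, choosing Noun makes rule 2 impossible to satisfy; hence Det.
At position 5, choosing Det makes rule 1 impossible to satisfy; hence Noun.
The only consistent sequence is: Det Verb Verb Verb Noun.
Rule-by-rule: rule 1 satisfied; rule 2 satisfied; rule 3 satisfied.

Det Verb Verb Verb Noun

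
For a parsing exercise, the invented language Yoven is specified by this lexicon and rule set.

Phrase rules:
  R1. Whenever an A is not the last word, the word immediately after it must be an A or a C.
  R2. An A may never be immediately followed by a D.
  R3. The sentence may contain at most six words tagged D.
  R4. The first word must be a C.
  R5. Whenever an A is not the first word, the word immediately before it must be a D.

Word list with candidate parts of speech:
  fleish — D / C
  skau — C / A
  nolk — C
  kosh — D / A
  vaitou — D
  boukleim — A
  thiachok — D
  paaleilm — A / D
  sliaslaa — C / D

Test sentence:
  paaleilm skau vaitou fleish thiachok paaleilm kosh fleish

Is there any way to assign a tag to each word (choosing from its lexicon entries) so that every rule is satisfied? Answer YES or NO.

NO

Candidates per position — 1:paaleilm {A,D}; 2:skau {C,A}; 3:vaitou {D}; 4:fleish {D,C}; 5:thiachok {D}; 6:paaleilm {A,D}; 7:kosh {D,A}; 8:fleish {D,C}.
Rule 4 cannot be satisfied by any choice of tags from the lexicon.
So there is no consistent tagging.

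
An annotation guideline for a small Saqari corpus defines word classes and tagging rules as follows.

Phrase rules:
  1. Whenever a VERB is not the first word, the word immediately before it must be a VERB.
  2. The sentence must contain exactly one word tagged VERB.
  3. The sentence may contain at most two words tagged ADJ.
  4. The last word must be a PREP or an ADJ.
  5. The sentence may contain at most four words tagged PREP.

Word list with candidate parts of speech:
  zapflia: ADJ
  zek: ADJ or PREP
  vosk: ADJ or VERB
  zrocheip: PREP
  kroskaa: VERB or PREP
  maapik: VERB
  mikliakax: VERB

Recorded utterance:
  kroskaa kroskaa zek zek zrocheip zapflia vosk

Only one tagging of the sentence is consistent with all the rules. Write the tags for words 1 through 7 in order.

Candidates per position — 1:kroskaa {VERB,PREP}; 2:kroskaa {VERB,PREP}; 3:zek {ADJ,PREP}; 4:zek {ADJ,PREP}; 5:zrocheip {PREP}; 6:zapflia {ADJ}; 7:vosk {ADJ,VERB}.
Word 7 cannot be VERB — rule 1 would then fail for every completion. It is ADJ.
Word 3 cannot be ADJ — rule 3 would then fail for every completion. It is PREP.
Word 4 cannot be ADJ — rule 3 would then fail for every completion. It is PREP.
The remaining ambiguous positions (1, 2) are resolved jointly — only one combination satisfies every rule.
That leaves exactly one tagging: VERB PREP PREP PREP PREP ADJ ADJ.
Checking: rule 1 ok; rule 2 ok; rule 3 ok; rule 4 ok; rule 5 ok.

VERB PREP PREP PREP PREP ADJ ADJ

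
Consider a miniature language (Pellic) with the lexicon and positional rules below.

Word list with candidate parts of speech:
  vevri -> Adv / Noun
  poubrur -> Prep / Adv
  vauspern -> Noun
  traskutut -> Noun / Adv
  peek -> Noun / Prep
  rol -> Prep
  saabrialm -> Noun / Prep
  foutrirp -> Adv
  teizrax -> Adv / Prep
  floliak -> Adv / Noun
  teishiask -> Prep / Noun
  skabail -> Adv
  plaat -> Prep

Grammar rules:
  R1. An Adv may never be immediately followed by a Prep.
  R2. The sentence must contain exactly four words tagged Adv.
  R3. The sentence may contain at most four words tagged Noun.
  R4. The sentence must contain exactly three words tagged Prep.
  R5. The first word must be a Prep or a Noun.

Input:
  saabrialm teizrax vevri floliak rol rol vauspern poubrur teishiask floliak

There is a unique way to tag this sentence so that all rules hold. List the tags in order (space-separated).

Candidates per position — 1:saabrialm {Noun,Prep}; 2:teizrax {Adv,Prep}; 3:vevri {Adv,Noun}; 4:floliak {Adv,Noun}; 5:rol {Prep}; 6:rol {Prep}; 7:vauspern {Noun}; 8:poubrur {Prep,Adv}; 9:teishiask {Prep,Noun}; 10:floliak {Adv,Noun}.
Position 4: tagging it Adv would leave rule 1 unsatisfiable, so it must be Noun.
Position 8: tagging it Prep would leave rule 2 unsatisfiable, so it must be Adv.
Position 9: tagging it Prep would leave rule 1 unsatisfiable, so it must be Noun.
Position 10: tagging it Noun would leave rule 2 unsatisfiable, so it must be Adv.
Position 2: tagging it Prep would leave rule 2 unsatisfiable, so it must be Adv.
Position 3: tagging it Noun would leave rule 2 unsatisfiable, so it must be Adv.
Position 1: tagging it Noun would leave rule 4 unsatisfiable, so it must be Prep.
So the tagging must be: Prep Adv Adv Noun Prep Prep Noun Adv Noun Adv.
Verifying each rule — rule 1 ✓; rule 2 ✓; rule 3 ✓; rule 4 ✓; rule 5 ✓.

Prep Adv Adv Noun Prep Prep Noun Adv Noun Adv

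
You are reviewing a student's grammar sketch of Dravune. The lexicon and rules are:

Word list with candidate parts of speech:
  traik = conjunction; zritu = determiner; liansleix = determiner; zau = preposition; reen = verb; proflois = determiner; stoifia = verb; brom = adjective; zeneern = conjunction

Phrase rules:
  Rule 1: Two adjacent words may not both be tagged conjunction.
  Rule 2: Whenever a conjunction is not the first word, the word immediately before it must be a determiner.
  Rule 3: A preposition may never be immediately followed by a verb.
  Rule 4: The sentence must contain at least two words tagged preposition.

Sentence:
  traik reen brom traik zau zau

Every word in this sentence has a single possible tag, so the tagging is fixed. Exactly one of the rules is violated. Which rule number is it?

2

Fixed tagging: conjunction verb adjective conjunction preposition preposition.
Rule check: R1 holds, R2 violated, R3 holds, R4 holds.
Only rule 2 fails.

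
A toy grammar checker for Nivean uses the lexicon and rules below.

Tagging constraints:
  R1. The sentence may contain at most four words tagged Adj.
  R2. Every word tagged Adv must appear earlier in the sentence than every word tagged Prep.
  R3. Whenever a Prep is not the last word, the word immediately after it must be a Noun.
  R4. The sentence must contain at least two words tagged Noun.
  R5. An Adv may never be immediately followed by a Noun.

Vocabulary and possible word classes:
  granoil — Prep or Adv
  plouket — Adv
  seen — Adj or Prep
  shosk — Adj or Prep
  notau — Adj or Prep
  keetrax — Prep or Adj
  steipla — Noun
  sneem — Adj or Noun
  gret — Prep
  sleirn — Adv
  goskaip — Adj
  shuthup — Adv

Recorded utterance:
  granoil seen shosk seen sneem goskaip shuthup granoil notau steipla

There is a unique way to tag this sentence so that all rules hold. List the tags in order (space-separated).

Adv Adj Adj Adj Noun Adj Adv Adv Prep Noun

Candidates per position — 1:granoil {Prep,Adv}; 2:seen {Adj,Prep}; 3:shosk {Adj,Prep}; 4:seen {Adj,Prep}; 5:sneem {Adj,Noun}; 6:goskaip {Adj}; 7:shuthup {Adv}; 8:granoil {Prep,Adv}; 9:notau {Adj,Prep}; 10:steipla {Noun}.
Position 1: Prep is ruled out by rule 2; that leaves Adv.
Position 2: Prep is ruled out by rule 2; that leaves Adj.
Position 3: Prep is ruled out by rule 2; that leaves Adj.
Position 4: Prep is ruled out by rule 2; that leaves Adj.
Position 5: Adj is ruled out by rule 1; that leaves Noun.
Position 8: Prep is ruled out by rule 3; that leaves Adv.
Position 9: Adj is ruled out by rule 1; that leaves Prep.
That leaves exactly one tagging: Adv Adj Adj Adj Noun Adj Adv Adv Prep Noun.
Rule-by-rule: rule 1 satisfied; rule 2 satisfied; rule 3 satisfied; rule 4 satisfied; rule 5 satisfied.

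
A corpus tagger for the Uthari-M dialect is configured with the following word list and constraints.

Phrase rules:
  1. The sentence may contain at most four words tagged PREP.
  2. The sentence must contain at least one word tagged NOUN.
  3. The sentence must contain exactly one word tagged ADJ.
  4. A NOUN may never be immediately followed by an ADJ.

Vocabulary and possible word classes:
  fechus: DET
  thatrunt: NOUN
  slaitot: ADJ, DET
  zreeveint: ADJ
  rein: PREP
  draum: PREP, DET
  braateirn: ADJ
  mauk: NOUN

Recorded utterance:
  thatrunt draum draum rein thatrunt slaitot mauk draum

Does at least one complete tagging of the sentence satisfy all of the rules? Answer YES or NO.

Candidates per position — 1:thatrunt {NOUN}; 2:draum {PREP,DET}; 3:draum {PREP,DET}; 4:rein {PREP}; 5:thatrunt {NOUN}; 6:slaitot {ADJ,DET}; 7:mauk {NOUN}; 8:draum {PREP,DET}.
Every candidate sequence violates at least one rule; no consistent tagging exists.

NO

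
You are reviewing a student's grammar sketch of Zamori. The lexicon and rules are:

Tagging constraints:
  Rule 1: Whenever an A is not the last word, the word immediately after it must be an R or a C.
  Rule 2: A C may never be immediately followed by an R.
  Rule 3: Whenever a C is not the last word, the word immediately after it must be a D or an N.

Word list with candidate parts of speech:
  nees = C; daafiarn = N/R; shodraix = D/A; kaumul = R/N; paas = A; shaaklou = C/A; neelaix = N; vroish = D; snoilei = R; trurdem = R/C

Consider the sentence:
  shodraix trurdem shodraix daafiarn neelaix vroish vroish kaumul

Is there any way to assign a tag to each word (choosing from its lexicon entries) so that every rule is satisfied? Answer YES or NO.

Candidates per position — 1:shodraix {D,A}; 2:trurdem {R,C}; 3:shodraix {D,A}; 4:daafiarn {N,R}; 5:neelaix {N}; 6:vroish {D}; 7:vroish {D}; 8:kaumul {R,N}.
One satisfying assignment: A C D N N D D R.
Verifying each rule — rule 1 ✓; rule 2 ✓; rule 3 ✓.

YES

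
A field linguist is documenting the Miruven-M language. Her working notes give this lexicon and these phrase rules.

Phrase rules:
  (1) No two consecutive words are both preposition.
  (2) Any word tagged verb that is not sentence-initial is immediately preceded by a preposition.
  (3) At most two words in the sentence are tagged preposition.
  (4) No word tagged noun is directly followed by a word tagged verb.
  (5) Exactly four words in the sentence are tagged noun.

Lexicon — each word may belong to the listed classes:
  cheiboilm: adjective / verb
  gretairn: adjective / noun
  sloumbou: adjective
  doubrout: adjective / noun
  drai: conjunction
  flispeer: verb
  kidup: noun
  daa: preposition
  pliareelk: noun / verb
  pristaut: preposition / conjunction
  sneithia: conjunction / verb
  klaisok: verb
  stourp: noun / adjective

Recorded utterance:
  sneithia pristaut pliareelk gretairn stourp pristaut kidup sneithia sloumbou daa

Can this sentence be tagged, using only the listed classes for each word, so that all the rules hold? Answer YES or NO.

Candidates per position — 1:sneithia {conjunction,verb}; 2:pristaut {preposition,conjunction}; 3:pliareelk {noun,verb}; 4:gretairn {adjective,noun}; 5:stourp {noun,adjective}; 6:pristaut {preposition,conjunction}; 7:kidup {noun}; 8:sneithia {conjunction,verb}; 9:sloumbou {adjective}; 10:daa {preposition}.
One satisfying assignment: verb preposition noun noun noun conjunction noun conjunction adjective preposition.
Rule-by-rule: rule 1 satisfied; rule 2 satisfied; rule 3 satisfied; rule 4 satisfied; rule 5 satisfied.

YES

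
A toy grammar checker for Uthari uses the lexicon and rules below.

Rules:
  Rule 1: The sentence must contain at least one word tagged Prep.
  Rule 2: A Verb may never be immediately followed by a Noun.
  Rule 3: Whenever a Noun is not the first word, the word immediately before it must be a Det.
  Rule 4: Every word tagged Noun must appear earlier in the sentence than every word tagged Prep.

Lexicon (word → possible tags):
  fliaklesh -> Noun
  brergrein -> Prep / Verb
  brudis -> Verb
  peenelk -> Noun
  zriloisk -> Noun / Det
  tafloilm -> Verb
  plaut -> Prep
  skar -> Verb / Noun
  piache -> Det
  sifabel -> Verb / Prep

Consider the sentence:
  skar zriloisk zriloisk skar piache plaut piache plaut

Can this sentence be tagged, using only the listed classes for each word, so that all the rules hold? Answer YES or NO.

Candidates per position — 1:skar {Verb,Noun}; 2:zriloisk {Noun,Det}; 3:zriloisk {Noun,Det}; 4:skar {Verb,Noun}; 5:piache {Det}; 6:plaut {Prep}; 7:piache {Det}; 8:plaut {Prep}.
One satisfying assignment: Verb Det Det Verb Det Prep Det Prep.
Check: rule 1 ✓; rule 2 ✓; rule 3 ✓; rule 4 ✓.

YES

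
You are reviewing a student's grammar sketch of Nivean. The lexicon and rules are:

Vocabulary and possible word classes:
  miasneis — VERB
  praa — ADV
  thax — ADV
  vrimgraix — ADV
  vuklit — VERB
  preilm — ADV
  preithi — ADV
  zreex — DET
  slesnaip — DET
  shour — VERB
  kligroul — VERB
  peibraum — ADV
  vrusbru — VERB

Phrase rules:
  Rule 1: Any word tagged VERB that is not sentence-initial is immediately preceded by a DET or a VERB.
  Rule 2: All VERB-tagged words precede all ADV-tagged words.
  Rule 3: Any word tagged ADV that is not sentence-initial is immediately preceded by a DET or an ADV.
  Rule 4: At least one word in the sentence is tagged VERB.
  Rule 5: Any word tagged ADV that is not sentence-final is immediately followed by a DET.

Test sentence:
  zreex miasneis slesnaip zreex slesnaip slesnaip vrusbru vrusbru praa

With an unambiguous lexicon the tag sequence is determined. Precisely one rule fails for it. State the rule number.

3

Fixed tagging: DET VERB DET DET DET DET VERB VERB ADV.
Applying the rules: R1 ok, R2 ok, R3 fails, R4 ok, R5 ok.
Only rule 3 fails.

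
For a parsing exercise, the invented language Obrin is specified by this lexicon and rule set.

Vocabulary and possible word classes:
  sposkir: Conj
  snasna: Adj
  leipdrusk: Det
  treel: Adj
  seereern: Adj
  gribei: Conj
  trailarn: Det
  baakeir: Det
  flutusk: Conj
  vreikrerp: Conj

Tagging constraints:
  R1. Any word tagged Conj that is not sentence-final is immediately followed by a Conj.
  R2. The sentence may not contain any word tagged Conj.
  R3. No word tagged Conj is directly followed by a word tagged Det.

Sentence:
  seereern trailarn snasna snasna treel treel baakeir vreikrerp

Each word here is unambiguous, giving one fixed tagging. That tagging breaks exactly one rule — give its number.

Fixed tagging: Adj Det Adj Adj Adj Adj Det Conj.
Applying the rules: R1 ok, R2 fails, R3 ok.
Only rule 2 fails.

2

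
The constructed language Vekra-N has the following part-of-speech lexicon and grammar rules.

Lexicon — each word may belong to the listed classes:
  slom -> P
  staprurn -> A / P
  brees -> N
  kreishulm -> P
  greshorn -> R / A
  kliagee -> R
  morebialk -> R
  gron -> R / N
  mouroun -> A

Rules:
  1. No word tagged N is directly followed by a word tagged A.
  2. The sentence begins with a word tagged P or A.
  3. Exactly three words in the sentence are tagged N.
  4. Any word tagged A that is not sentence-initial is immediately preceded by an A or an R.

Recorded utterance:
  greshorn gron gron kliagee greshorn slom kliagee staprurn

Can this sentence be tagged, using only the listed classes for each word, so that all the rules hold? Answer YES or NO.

Candidates per position — 1:greshorn {R,A}; 2:gron {R,N}; 3:gron {R,N}; 4:kliagee {R}; 5:greshorn {R,A}; 6:slom {P}; 7:kliagee {R}; 8:staprurn {A,P}.
Rule 3 cannot be satisfied by any choice of tags from the lexicon.
So there is no consistent tagging.

NO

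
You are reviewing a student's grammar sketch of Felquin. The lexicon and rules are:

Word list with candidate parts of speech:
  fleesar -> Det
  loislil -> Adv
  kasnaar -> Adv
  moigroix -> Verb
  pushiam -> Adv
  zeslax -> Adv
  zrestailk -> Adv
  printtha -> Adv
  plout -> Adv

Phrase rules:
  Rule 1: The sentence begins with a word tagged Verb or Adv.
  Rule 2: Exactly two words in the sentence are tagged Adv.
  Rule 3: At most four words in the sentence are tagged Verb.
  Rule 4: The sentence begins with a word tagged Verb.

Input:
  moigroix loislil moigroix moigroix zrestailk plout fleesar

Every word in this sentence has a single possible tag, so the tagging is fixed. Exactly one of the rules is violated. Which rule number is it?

2

Fixed tagging: Verb Adv Verb Verb Adv Adv Det.
Checking each rule: R1 holds, R2 violated, R3 holds, R4 holds.
Only rule 2 fails.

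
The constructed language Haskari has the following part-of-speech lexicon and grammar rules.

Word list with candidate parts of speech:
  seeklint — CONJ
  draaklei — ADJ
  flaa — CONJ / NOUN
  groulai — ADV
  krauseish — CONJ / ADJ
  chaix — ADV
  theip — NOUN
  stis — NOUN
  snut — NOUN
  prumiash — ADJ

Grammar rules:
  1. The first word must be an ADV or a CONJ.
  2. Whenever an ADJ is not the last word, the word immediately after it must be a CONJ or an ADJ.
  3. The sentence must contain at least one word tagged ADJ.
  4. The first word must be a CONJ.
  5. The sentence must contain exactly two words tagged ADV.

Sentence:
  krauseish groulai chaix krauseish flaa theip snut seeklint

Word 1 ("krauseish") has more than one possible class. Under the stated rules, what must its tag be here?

CONJ

Candidates per position — 1:krauseish {CONJ,ADJ}; 2:groulai {ADV}; 3:chaix {ADV}; 4:krauseish {CONJ,ADJ}; 5:flaa {CONJ,NOUN}; 6:theip {NOUN}; 7:snut {NOUN}; 8:seeklint {CONJ}.
If word 1 were ADJ, no tagging could satisfy rule 1; so word 1 is CONJ.
If word 4 were CONJ, no tagging could satisfy rule 3; so word 4 is ADJ.
If word 5 were NOUN, no tagging could satisfy rule 2; so word 5 is CONJ.
The unique satisfying tagging is: CONJ ADV ADV ADJ CONJ NOUN NOUN CONJ.
Checking: rule 1 ok; rule 2 ok; rule 3 ok; rule 4 ok; rule 5 ok.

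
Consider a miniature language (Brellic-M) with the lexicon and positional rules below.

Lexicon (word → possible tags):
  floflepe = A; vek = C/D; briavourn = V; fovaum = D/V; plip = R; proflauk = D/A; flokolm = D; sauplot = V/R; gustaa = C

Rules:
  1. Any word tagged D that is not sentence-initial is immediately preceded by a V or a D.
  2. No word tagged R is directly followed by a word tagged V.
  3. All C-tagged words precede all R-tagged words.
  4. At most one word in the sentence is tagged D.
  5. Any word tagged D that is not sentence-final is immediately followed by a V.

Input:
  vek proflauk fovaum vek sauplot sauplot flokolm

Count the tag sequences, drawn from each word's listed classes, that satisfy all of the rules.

Candidates per position — 1:vek {C,D}; 2:proflauk {D,A}; 3:fovaum {D,V}; 4:vek {C,D}; 5:sauplot {V,R}; 6:sauplot {V,R}; 7:flokolm {D}.
There are 64 candidate sequences in total.
The sequences that satisfy every rule: C A V C V V D.
Count = 1.

1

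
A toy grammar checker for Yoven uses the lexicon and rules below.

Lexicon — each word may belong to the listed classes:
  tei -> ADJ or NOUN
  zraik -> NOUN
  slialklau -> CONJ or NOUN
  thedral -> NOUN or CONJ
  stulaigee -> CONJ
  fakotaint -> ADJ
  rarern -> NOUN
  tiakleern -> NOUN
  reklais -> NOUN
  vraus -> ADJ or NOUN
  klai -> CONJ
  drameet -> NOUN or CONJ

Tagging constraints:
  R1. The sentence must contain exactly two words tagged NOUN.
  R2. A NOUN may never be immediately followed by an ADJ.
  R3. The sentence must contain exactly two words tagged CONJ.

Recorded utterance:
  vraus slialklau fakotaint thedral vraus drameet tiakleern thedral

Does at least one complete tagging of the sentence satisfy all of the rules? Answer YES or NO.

NO

Candidates per position — 1:vraus {ADJ,NOUN}; 2:slialklau {CONJ,NOUN}; 3:fakotaint {ADJ}; 4:thedral {NOUN,CONJ}; 5:vraus {ADJ,NOUN}; 6:drameet {NOUN,CONJ}; 7:tiakleern {NOUN}; 8:thedral {NOUN,CONJ}.
Every candidate sequence violates at least one rule; no consistent tagging exists.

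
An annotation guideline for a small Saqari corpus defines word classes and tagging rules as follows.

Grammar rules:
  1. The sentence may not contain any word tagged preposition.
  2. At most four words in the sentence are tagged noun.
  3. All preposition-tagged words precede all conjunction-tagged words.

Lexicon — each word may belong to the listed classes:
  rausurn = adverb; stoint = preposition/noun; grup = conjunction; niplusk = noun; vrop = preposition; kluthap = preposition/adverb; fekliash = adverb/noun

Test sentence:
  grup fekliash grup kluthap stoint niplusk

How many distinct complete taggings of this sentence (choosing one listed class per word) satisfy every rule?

2

Candidates per position — 1:grup {conjunction}; 2:fekliash {adverb,noun}; 3:grup {conjunction}; 4:kluthap {preposition,adverb}; 5:stoint {preposition,noun}; 6:niplusk {noun}.
There are 8 candidate sequences in total.
The sequences that satisfy every rule: conjunction adverb conjunction adverb noun noun; conjunction noun conjunction adverb noun noun.
Count = 2.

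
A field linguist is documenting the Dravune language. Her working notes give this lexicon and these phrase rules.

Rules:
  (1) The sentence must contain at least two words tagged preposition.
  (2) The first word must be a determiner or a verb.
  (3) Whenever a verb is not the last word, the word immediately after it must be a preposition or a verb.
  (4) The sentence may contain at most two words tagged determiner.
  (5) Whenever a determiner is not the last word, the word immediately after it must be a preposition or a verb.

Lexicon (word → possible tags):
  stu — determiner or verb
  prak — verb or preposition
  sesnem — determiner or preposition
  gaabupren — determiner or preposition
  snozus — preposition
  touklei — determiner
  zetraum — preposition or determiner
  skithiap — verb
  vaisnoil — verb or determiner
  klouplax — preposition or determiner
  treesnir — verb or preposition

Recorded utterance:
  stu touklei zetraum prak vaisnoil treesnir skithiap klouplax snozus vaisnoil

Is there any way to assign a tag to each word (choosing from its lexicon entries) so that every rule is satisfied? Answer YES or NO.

NO

Candidates per position — 1:stu {determiner,verb}; 2:touklei {determiner}; 3:zetraum {preposition,determiner}; 4:prak {verb,preposition}; 5:vaisnoil {verb,determiner}; 6:treesnir {verb,preposition}; 7:skithiap {verb}; 8:klouplax {preposition,determiner}; 9:snozus {preposition}; 10:vaisnoil {verb,determiner}.
Every candidate sequence violates at least one rule; no consistent tagging exists.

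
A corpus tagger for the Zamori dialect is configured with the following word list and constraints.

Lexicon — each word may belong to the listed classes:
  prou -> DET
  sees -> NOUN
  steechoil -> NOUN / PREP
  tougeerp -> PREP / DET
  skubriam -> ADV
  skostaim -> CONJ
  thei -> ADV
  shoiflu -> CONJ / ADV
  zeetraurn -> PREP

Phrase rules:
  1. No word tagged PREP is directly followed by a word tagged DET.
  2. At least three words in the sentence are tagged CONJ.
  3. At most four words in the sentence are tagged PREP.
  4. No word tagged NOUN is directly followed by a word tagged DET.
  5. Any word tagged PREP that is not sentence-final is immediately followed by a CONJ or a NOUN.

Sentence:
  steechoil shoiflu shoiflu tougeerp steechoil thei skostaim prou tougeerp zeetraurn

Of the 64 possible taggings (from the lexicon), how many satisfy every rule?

4

Candidates per position — 1:steechoil {NOUN,PREP}; 2:shoiflu {CONJ,ADV}; 3:shoiflu {CONJ,ADV}; 4:tougeerp {PREP,DET}; 5:steechoil {NOUN,PREP}; 6:thei {ADV}; 7:skostaim {CONJ}; 8:prou {DET}; 9:tougeerp {PREP,DET}; 10:zeetraurn {PREP}.
There are 64 candidate sequences in total.
The sequences that satisfy every rule: NOUN CONJ CONJ PREP NOUN ADV CONJ DET DET PREP; NOUN CONJ CONJ DET NOUN ADV CONJ DET DET PREP; PREP CONJ CONJ PREP NOUN ADV CONJ DET DET PREP; PREP CONJ CONJ DET NOUN ADV CONJ DET DET PREP.
Count = 4.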